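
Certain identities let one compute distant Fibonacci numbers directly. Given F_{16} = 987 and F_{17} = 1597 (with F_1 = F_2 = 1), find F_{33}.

3524578

By F_{2k+1} = F_k² + F_{k+1}²: F_{33} = 987² + 1597² = 974169 + 2550409 = 3524578.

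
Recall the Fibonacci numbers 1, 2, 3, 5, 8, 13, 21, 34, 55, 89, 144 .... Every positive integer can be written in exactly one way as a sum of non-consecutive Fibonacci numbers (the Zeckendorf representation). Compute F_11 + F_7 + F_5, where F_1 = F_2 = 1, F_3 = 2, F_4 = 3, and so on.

F_11 + F_7 + F_5 = 89 + 13 + 5 = 107.

107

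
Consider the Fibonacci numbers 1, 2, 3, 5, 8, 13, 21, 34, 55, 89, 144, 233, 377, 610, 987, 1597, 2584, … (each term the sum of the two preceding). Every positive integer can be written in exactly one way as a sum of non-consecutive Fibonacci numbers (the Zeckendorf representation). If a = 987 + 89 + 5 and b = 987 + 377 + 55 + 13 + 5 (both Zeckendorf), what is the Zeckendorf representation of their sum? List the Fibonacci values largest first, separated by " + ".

1597 + 610 + 233 + 55 + 21 + 2

The two numbers are 1081 and 1437, so their sum is 2518.
Repeatedly subtract the largest Fibonacci number that fits:
1597 ≤ 2518 < 2584, so take 1597; remainder 921
610 ≤ 921 < 987, so take 610; remainder 311
233 ≤ 311 < 377, so take 233; remainder 78
55 ≤ 78 < 89, so take 55; remainder 23
21 ≤ 23 < 34, so take 21; remainder 2
2 ≤ 2 < 3, so take 2; remainder 0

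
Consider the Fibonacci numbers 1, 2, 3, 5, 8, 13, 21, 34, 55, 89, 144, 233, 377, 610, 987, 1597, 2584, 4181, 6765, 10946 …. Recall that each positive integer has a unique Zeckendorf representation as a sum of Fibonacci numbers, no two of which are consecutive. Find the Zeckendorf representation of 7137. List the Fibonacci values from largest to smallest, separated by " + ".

6765 + 233 + 89 + 34 + 13 + 3

subtract 6765 from 7137: 372 remains
subtract 233 from 372: 139 remains
subtract 89 from 139: 50 remains
subtract 34 from 50: 16 remains
subtract 13 from 16: 3 remains
subtract 3 from 3: 0 remains
So 7137 = 6765 + 233 + 89 + 34 + 13 + 3, with no two terms consecutive in the sequence.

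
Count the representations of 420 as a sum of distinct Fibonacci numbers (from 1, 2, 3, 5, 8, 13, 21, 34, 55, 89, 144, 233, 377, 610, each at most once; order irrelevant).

420 = 377+34+8+1 = 377+34+5+3+1 = 377+21+13+8+1 = … (9 more), for 12 in all.

12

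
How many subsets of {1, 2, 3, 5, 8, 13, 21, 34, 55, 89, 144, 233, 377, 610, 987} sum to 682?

12

682 = 610+55+13+3+1 = 610+55+8+5+3+1 = 610+34+21+13+3+1 = 377+233+55+13+3+1 = … (8 more), for 12 in all.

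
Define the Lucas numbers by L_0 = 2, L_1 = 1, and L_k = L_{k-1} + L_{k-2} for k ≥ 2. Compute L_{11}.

199

Iterating the recurrence up to L_{4} = 7 and L_{3} = 4:
L_{5} = L_{4} + L_{3} = 7 + 4 = 11
L_{6} = L_{5} + L_{4} = 11 + 7 = 18
L_{7} = L_{6} + L_{5} = 18 + 11 = 29
L_{8} = L_{7} + L_{6} = 29 + 18 = 47
L_{9} = L_{8} + L_{7} = 47 + 29 = 76
L_{10} = L_{9} + L_{8} = 76 + 47 = 123
L_{11} = L_{10} + L_{9} = 123 + 76 = 199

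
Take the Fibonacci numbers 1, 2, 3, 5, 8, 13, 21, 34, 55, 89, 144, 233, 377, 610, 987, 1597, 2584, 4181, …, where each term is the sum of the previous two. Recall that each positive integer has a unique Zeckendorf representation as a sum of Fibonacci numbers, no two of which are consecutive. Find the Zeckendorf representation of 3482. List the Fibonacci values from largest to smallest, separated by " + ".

largest Fibonacci ≤ 3482 is 2584; 3482 − 2584 = 898
largest Fibonacci ≤ 898 is 610; 898 − 610 = 288
largest Fibonacci ≤ 288 is 233; 288 − 233 = 55
largest Fibonacci ≤ 55 is 55; 55 − 55 = 0
So 3482 = 2584 + 610 + 233 + 55, with no two terms consecutive in the sequence.

2584 + 610 + 233 + 55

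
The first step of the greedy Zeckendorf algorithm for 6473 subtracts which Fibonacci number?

4181 ≤ 6473 < 6765, so the largest Fibonacci number not exceeding 6473 is 4181.

4181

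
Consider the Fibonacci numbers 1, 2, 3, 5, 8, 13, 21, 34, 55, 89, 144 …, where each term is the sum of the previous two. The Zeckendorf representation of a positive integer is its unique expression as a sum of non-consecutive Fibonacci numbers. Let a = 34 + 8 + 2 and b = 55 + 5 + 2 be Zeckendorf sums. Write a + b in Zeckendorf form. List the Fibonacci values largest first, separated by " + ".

The two numbers are 44 and 62, so their sum is 106.
Repeatedly subtract the largest Fibonacci number that fits:
subtract 89 from 106: 17 remains
subtract 13 from 17: 4 remains
subtract 3 from 4: 1 remains
subtract 1 from 1: 0 remains

89 + 13 + 3 + 1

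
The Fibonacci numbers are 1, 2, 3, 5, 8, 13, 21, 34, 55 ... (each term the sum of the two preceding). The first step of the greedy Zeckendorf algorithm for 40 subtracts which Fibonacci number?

34 ≤ 40 < 55, so the largest Fibonacci number not exceeding 40 is 34.

34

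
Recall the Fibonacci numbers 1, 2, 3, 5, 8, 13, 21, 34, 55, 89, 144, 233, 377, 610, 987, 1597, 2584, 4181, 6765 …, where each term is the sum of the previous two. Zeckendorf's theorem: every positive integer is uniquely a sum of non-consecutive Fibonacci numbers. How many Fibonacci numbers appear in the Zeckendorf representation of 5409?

4

Greedy algorithm:
4181 ≤ 5409 < 6765, so take 4181; remainder 1228
987 ≤ 1228 < 1597, so take 987; remainder 241
233 ≤ 241 < 377, so take 233; remainder 8
8 ≤ 8 < 13, so take 8; remainder 0
5409 = 4181 + 987 + 233 + 8, which has 4 terms.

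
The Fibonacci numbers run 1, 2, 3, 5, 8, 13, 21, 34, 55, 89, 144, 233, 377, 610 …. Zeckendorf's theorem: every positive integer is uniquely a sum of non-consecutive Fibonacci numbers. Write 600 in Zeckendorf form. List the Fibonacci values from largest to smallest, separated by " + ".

377 + 144 + 55 + 21 + 3

Repeatedly subtract the largest Fibonacci number that fits:
take 377 (≤ 600); 600 − 377 = 223
take 144 (≤ 223); 223 − 144 = 79
take 55 (≤ 79); 79 − 55 = 24
take 21 (≤ 24); 24 − 21 = 3
take 3 (≤ 3); 3 − 3 = 0
So 600 = 377 + 144 + 55 + 21 + 3, with no two terms consecutive in the sequence.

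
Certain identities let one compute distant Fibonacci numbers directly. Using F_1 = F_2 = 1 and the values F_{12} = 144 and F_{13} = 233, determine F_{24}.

46368

By the doubling identity F_{2k} = F_k(2F_{k+1} − F_k): F_{24} = 144·(2·233 − 144) = 144·322 = 46368.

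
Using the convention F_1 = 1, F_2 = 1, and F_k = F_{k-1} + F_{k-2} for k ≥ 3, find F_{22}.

17711

Iterating the recurrence up to F_{16} = 987 and F_{15} = 610:
F_{17} = F_{16} + F_{15} = 987 + 610 = 1597
F_{18} = F_{17} + F_{16} = 1597 + 987 = 2584
F_{19} = F_{18} + F_{17} = 2584 + 1597 = 4181
F_{20} = F_{19} + F_{18} = 4181 + 2584 = 6765
F_{21} = F_{20} + F_{19} = 6765 + 4181 = 10946
F_{22} = F_{21} + F_{20} = 10946 + 6765 = 17711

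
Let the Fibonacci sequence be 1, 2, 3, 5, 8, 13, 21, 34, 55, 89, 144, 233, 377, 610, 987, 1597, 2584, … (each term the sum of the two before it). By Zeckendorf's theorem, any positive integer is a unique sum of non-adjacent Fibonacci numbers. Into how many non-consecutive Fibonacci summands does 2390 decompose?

Greedy algorithm:
1597 ≤ 2390 < 2584, so take 1597; remainder 793
610 ≤ 793 < 987, so take 610; remainder 183
144 ≤ 183 < 233, so take 144; remainder 39
34 ≤ 39 < 55, so take 34; remainder 5
5 ≤ 5 < 8, so take 5; remainder 0
2390 = 1597 + 610 + 144 + 34 + 5, which has 5 terms.

5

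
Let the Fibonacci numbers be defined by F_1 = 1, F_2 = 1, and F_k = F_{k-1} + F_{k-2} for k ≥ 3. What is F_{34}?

Iterating the recurrence up to F_{30} = 832040 and F_{29} = 514229:
F_{31} = F_{30} + F_{29} = 832040 + 514229 = 1346269
F_{32} = F_{31} + F_{30} = 1346269 + 832040 = 2178309
F_{33} = F_{32} + F_{31} = 2178309 + 1346269 = 3524578
F_{34} = F_{33} + F_{32} = 3524578 + 2178309 = 5702887

5702887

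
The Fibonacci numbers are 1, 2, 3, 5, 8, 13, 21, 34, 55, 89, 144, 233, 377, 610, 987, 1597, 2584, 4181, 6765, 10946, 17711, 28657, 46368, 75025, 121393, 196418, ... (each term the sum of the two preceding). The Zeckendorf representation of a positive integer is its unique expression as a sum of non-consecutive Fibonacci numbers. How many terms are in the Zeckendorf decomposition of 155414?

8

121393 ≤ 155414 < 196418, so take 121393; remainder 34021
28657 ≤ 34021 < 46368, so take 28657; remainder 5364
4181 ≤ 5364 < 6765, so take 4181; remainder 1183
987 ≤ 1183 < 1597, so take 987; remainder 196
144 ≤ 196 < 233, so take 144; remainder 52
34 ≤ 52 < 55, so take 34; remainder 18
13 ≤ 18 < 21, so take 13; remainder 5
5 ≤ 5 < 8, so take 5; remainder 0
155414 = 121393 + 28657 + 4181 + 987 + 144 + 34 + 13 + 5, which has 8 terms.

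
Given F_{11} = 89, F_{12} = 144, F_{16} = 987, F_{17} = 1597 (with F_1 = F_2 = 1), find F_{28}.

By the addition formula F_{m+n} = F_m F_{n+1} + F_{m−1} F_n with m=12, n=16: F_{28} = 144·1597 + 89·987 = 229968 + 87843 = 317811.

317811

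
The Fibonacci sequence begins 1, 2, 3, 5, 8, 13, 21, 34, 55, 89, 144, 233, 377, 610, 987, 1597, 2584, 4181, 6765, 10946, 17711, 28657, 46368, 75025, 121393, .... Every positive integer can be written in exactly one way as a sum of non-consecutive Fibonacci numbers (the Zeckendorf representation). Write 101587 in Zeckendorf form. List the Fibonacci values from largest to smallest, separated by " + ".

Greedily peel off the largest Fibonacci term at each step:
subtract 75025 from 101587: 26562 remains
subtract 17711 from 26562: 8851 remains
subtract 6765 from 8851: 2086 remains
subtract 1597 from 2086: 489 remains
subtract 377 from 489: 112 remains
subtract 89 from 112: 23 remains
subtract 21 from 23: 2 remains
subtract 2 from 2: 0 remains
So 101587 = 75025 + 17711 + 6765 + 1597 + 377 + 89 + 21 + 2, with no two terms consecutive in the sequence.

75025 + 17711 + 6765 + 1597 + 377 + 89 + 21 + 2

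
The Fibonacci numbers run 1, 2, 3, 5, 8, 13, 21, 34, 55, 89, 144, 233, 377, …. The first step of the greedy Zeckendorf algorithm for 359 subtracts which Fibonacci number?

233 ≤ 359 < 377, so the largest Fibonacci number not exceeding 359 is 233.

233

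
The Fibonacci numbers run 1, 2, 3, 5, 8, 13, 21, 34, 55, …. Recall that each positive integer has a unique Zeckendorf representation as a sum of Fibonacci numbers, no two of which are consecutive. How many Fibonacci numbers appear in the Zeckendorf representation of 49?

Greedily peel off the largest Fibonacci term at each step:
49 − 34 = 15
15 − 13 = 2
2 − 2 = 0
49 = 34 + 13 + 2, which has 3 terms.

3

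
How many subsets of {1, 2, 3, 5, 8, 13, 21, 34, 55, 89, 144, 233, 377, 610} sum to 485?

Starting from the Zeckendorf form and repeatedly splitting a term F_k into F_{k−1} + F_{k−2} (when neither is already used) reaches every representation.
485 = 377+89+13+5+1 = 377+89+13+3+2+1 = 377+55+34+13+5+1 = … (11 more), for 14 in all.

14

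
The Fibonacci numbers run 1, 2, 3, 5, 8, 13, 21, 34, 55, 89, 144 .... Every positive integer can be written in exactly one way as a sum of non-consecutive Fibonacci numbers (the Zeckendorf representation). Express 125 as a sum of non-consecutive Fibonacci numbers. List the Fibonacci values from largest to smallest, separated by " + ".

Repeatedly subtract the largest Fibonacci number that fits:
take 89 (≤ 125); 125 − 89 = 36
take 34 (≤ 36); 36 − 34 = 2
take 2 (≤ 2); 2 − 2 = 0
So 125 = 89 + 34 + 2, with no two terms consecutive in the sequence.

89 + 34 + 2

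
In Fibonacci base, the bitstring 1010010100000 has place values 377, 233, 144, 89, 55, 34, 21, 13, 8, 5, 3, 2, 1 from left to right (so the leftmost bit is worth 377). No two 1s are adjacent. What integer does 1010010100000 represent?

568

Summing the place values of the 1 bits: 377 + 144 + 34 + 13 = 568.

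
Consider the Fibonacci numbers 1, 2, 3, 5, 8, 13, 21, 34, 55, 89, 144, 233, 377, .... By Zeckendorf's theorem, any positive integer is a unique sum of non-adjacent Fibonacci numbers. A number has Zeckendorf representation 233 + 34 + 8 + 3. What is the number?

278

233 + 34 + 8 + 3 = 278.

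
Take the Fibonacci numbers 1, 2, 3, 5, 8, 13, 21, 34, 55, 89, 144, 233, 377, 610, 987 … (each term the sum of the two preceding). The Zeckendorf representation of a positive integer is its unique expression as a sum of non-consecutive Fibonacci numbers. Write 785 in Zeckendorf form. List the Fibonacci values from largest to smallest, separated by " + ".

610 + 144 + 21 + 8 + 2

785 − 610 = 175
175 − 144 = 31
31 − 21 = 10
10 − 8 = 2
2 − 2 = 0
So 785 = 610 + 144 + 21 + 8 + 2, with no two terms consecutive in the sequence.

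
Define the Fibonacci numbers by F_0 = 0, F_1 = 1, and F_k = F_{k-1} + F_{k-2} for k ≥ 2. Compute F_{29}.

Iterating the recurrence up to F_{22} = 17711 and F_{21} = 10946:
F_{23} = F_{22} + F_{21} = 17711 + 10946 = 28657
F_{24} = F_{23} + F_{22} = 28657 + 17711 = 46368
F_{25} = F_{24} + F_{23} = 46368 + 28657 = 75025
F_{26} = F_{25} + F_{24} = 75025 + 46368 = 121393
F_{27} = F_{26} + F_{25} = 121393 + 75025 = 196418
F_{28} = F_{27} + F_{26} = 196418 + 121393 = 317811
F_{29} = F_{28} + F_{27} = 317811 + 196418 = 514229

514229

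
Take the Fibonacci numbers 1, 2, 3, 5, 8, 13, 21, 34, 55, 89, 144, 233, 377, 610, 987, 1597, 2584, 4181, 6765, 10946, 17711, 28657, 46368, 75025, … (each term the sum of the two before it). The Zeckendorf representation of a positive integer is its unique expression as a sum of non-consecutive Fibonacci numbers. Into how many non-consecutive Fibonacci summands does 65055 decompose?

Greedily peel off the largest Fibonacci term at each step:
take 46368 (≤ 65055); 65055 − 46368 = 18687
take 17711 (≤ 18687); 18687 − 17711 = 976
take 610 (≤ 976); 976 − 610 = 366
take 233 (≤ 366); 366 − 233 = 133
take 89 (≤ 133); 133 − 89 = 44
take 34 (≤ 44); 44 − 34 = 10
take 8 (≤ 10); 10 − 8 = 2
take 2 (≤ 2); 2 − 2 = 0
65055 = 46368 + 17711 + 610 + 233 + 89 + 34 + 8 + 2, which has 8 terms.

8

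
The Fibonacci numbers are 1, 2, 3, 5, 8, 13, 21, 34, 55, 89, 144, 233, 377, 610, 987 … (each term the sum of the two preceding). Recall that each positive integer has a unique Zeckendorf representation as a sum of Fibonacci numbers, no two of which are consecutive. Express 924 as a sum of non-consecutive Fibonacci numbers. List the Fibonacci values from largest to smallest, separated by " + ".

610 + 233 + 55 + 21 + 5

take 610 (≤ 924); 924 − 610 = 314
take 233 (≤ 314); 314 − 233 = 81
take 55 (≤ 81); 81 − 55 = 26
take 21 (≤ 26); 26 − 21 = 5
take 5 (≤ 5); 5 − 5 = 0
So 924 = 610 + 233 + 55 + 21 + 5, with no two terms consecutive in the sequence.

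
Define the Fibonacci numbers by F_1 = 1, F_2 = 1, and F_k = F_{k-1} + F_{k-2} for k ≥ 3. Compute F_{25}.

75025

Iterating the recurrence up to F_{18} = 2584 and F_{17} = 1597:
F_{19} = F_{18} + F_{17} = 2584 + 1597 = 4181
F_{20} = F_{19} + F_{18} = 4181 + 2584 = 6765
F_{21} = F_{20} + F_{19} = 6765 + 4181 = 10946
F_{22} = F_{21} + F_{20} = 10946 + 6765 = 17711
F_{23} = F_{22} + F_{21} = 17711 + 10946 = 28657
F_{24} = F_{23} + F_{22} = 28657 + 17711 = 46368
F_{25} = F_{24} + F_{23} = 46368 + 28657 = 75025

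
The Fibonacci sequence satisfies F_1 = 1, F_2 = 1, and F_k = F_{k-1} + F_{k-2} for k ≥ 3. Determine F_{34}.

Iterating the recurrence up to F_{28} = 317811 and F_{27} = 196418:
F_{29} = F_{28} + F_{27} = 317811 + 196418 = 514229
F_{30} = F_{29} + F_{28} = 514229 + 317811 = 832040
F_{31} = F_{30} + F_{29} = 832040 + 514229 = 1346269
F_{32} = F_{31} + F_{30} = 1346269 + 832040 = 2178309
F_{33} = F_{32} + F_{31} = 2178309 + 1346269 = 3524578
F_{34} = F_{33} + F_{32} = 3524578 + 2178309 = 5702887

5702887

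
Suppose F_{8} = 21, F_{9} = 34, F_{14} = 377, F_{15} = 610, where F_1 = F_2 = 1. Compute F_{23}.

28657

By the addition formula F_{m+n} = F_m F_{n+1} + F_{m−1} F_n with m=15, n=8: F_{23} = 610·34 + 377·21 = 20740 + 7917 = 28657.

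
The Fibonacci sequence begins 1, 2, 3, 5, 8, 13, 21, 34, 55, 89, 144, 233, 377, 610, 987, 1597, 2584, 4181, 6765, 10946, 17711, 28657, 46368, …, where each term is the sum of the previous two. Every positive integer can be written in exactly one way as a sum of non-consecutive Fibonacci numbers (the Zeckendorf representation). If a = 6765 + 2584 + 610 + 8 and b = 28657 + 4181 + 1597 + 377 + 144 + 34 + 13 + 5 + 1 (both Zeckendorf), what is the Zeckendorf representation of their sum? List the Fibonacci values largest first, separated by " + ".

The two numbers are 9967 and 35009, so their sum is 44976.
44976: greatest Fibonacci not exceeding it is 28657, leaving 16319
16319: greatest Fibonacci not exceeding it is 10946, leaving 5373
5373: greatest Fibonacci not exceeding it is 4181, leaving 1192
1192: greatest Fibonacci not exceeding it is 987, leaving 205
205: greatest Fibonacci not exceeding it is 144, leaving 61
61: greatest Fibonacci not exceeding it is 55, leaving 6
6: greatest Fibonacci not exceeding it is 5, leaving 1
1: greatest Fibonacci not exceeding it is 1, leaving 0

28657 + 10946 + 4181 + 987 + 144 + 55 + 5 + 1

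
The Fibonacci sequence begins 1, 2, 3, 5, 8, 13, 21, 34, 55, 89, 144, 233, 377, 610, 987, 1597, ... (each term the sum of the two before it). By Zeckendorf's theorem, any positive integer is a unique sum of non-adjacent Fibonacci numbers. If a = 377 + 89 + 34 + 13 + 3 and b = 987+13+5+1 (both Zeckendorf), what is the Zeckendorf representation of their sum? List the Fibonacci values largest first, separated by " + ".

987 + 377 + 144 + 13 + 1

The two numbers are 516 and 1006, so their sum is 1522.
Greedy algorithm:
largest Fibonacci ≤ 1522 is 987; 1522 − 987 = 535
largest Fibonacci ≤ 535 is 377; 535 − 377 = 158
largest Fibonacci ≤ 158 is 144; 158 − 144 = 14
largest Fibonacci ≤ 14 is 13; 14 − 13 = 1
largest Fibonacci ≤ 1 is 1; 1 − 1 = 0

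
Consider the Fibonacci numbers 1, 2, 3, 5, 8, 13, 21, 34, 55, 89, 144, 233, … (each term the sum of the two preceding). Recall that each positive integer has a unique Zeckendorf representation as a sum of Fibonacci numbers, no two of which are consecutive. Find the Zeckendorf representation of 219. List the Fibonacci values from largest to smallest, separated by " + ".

144 + 55 + 13 + 5 + 2

219: greatest Fibonacci not exceeding it is 144, leaving 75
75: greatest Fibonacci not exceeding it is 55, leaving 20
20: greatest Fibonacci not exceeding it is 13, leaving 7
7: greatest Fibonacci not exceeding it is 5, leaving 2
2: greatest Fibonacci not exceeding it is 2, leaving 0
So 219 = 144 + 55 + 13 + 5 + 2, with no two terms consecutive in the sequence.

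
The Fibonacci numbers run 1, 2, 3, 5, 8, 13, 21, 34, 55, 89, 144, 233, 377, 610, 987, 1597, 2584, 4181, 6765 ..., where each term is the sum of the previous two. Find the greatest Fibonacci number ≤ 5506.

4181

4181 ≤ 5506 < 6765, so the largest Fibonacci number not exceeding 5506 is 4181.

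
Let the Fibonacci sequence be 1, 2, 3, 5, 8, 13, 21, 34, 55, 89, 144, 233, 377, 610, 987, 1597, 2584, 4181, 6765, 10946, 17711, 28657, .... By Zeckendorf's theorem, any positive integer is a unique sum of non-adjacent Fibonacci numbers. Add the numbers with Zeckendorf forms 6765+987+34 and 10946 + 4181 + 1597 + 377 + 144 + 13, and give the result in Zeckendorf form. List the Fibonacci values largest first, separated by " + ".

The two numbers are 7786 and 17258, so their sum is 25044.
subtract 17711 from 25044: 7333 remains
subtract 6765 from 7333: 568 remains
subtract 377 from 568: 191 remains
subtract 144 from 191: 47 remains
subtract 34 from 47: 13 remains
subtract 13 from 13: 0 remains

17711 + 6765 + 377 + 144 + 34 + 13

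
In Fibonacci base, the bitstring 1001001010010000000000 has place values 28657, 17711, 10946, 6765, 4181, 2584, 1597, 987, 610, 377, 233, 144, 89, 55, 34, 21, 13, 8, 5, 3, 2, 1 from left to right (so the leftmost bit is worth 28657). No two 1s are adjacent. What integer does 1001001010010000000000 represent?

Summing the place values of the 1 bits: 28657 + 6765 + 1597 + 610 + 144 = 37773.

37773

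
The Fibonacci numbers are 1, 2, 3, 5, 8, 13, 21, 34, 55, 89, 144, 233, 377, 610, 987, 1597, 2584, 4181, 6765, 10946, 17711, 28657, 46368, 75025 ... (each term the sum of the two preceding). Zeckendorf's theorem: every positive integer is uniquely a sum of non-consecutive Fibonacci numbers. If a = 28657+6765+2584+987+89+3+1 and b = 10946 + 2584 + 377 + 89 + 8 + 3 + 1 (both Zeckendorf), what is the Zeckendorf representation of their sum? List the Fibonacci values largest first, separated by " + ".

46368 + 4181 + 1597 + 610 + 233 + 89 + 13 + 3

The two numbers are 39086 and 14008, so their sum is 53094.
46368 ≤ 53094 < 75025, so take 46368; remainder 6726
4181 ≤ 6726 < 6765, so take 4181; remainder 2545
1597 ≤ 2545 < 2584, so take 1597; remainder 948
610 ≤ 948 < 987, so take 610; remainder 338
233 ≤ 338 < 377, so take 233; remainder 105
89 ≤ 105 < 144, so take 89; remainder 16
13 ≤ 16 < 21, so take 13; remainder 3
3 ≤ 3 < 5, so take 3; remainder 0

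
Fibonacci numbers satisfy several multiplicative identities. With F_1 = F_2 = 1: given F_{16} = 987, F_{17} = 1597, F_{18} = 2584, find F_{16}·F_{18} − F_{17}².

-1

987·2584 − 1597² = 2550408 − 2550409 = -1. (Cassini's identity: F_{k−1}F_{k+1} − F_k² = (−1)^k.)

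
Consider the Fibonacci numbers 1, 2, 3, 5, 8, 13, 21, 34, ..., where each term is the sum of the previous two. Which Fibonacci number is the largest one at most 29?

21

21 ≤ 29 < 34, so the largest Fibonacci number not exceeding 29 is 21.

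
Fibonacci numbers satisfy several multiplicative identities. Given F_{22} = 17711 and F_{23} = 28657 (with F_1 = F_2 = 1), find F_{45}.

By F_{2k+1} = F_k² + F_{k+1}²: F_{45} = 17711² + 28657² = 313679521 + 821223649 = 1134903170.

1134903170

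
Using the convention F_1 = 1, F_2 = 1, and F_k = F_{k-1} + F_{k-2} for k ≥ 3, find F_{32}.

Iterating the recurrence up to F_{28} = 317811 and F_{27} = 196418:
F_{29} = F_{28} + F_{27} = 317811 + 196418 = 514229
F_{30} = F_{29} + F_{28} = 514229 + 317811 = 832040
F_{31} = F_{30} + F_{29} = 832040 + 514229 = 1346269
F_{32} = F_{31} + F_{30} = 1346269 + 832040 = 2178309

2178309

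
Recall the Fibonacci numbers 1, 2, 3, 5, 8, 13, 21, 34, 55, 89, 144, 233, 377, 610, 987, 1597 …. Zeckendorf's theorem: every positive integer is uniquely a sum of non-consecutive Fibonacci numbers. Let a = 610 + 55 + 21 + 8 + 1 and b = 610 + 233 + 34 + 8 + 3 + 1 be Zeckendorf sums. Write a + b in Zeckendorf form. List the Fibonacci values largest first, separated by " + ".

987 + 377 + 144 + 55 + 21

The two numbers are 695 and 889, so their sum is 1584.
1584: greatest Fibonacci not exceeding it is 987, leaving 597
597: greatest Fibonacci not exceeding it is 377, leaving 220
220: greatest Fibonacci not exceeding it is 144, leaving 76
76: greatest Fibonacci not exceeding it is 55, leaving 21
21: greatest Fibonacci not exceeding it is 21, leaving 0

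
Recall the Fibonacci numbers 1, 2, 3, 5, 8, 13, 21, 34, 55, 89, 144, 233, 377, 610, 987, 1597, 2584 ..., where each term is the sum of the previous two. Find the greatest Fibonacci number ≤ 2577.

1597

1597 ≤ 2577 < 2584, so the largest Fibonacci number not exceeding 2577 is 1597.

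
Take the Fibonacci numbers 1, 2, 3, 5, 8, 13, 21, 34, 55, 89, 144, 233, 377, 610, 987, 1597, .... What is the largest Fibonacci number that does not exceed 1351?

987

987 ≤ 1351 < 1597, so the largest Fibonacci number not exceeding 1351 is 987.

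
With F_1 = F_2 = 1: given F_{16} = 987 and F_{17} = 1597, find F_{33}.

By F_{2k+1} = F_k² + F_{k+1}²: F_{33} = 987² + 1597² = 974169 + 2550409 = 3524578.

3524578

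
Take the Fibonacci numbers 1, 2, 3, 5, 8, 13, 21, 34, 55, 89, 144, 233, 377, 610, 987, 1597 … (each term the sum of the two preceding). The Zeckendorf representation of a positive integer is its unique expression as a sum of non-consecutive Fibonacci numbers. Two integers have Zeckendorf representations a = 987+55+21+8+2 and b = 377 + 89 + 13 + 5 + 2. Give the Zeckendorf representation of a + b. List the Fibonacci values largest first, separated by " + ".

The two numbers are 1073 and 486, so their sum is 1559.
subtract 987 from 1559: 572 remains
subtract 377 from 572: 195 remains
subtract 144 from 195: 51 remains
subtract 34 from 51: 17 remains
subtract 13 from 17: 4 remains
subtract 3 from 4: 1 remains
subtract 1 from 1: 0 remains

987 + 377 + 144 + 34 + 13 + 3 + 1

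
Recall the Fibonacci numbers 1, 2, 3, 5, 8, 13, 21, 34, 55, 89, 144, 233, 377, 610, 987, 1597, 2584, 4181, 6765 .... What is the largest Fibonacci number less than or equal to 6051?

4181

4181 ≤ 6051 < 6765, so the largest Fibonacci number not exceeding 6051 is 4181.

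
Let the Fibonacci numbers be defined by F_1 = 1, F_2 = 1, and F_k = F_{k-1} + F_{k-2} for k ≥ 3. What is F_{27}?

196418

Iterating the recurrence up to F_{22} = 17711 and F_{21} = 10946:
F_{23} = F_{22} + F_{21} = 17711 + 10946 = 28657
F_{24} = F_{23} + F_{22} = 28657 + 17711 = 46368
F_{25} = F_{24} + F_{23} = 46368 + 28657 = 75025
F_{26} = F_{25} + F_{24} = 75025 + 46368 = 121393
F_{27} = F_{26} + F_{25} = 121393 + 75025 = 196418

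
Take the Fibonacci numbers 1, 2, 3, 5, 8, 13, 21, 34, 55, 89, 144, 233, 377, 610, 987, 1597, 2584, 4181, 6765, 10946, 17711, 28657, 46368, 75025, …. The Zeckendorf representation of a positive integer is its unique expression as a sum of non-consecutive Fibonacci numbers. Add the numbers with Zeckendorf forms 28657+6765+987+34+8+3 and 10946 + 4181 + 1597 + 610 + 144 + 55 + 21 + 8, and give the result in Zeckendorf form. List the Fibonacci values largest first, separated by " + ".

46368 + 6765 + 610 + 233 + 34 + 5 + 1

The two numbers are 36454 and 17562, so their sum is 54016.
largest Fibonacci ≤ 54016 is 46368; 54016 − 46368 = 7648
largest Fibonacci ≤ 7648 is 6765; 7648 − 6765 = 883
largest Fibonacci ≤ 883 is 610; 883 − 610 = 273
largest Fibonacci ≤ 273 is 233; 273 − 233 = 40
largest Fibonacci ≤ 40 is 34; 40 − 34 = 6
largest Fibonacci ≤ 6 is 5; 6 − 5 = 1
largest Fibonacci ≤ 1 is 1; 1 − 1 = 0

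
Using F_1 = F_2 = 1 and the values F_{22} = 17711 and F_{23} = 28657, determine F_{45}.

By F_{2k+1} = F_k² + F_{k+1}²: F_{45} = 17711² + 28657² = 313679521 + 821223649 = 1134903170.

1134903170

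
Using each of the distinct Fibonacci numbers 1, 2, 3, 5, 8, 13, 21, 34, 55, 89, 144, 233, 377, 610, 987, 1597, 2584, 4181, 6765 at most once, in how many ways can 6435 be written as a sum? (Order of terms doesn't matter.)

Each representation comes from the Zeckendorf form by replacing some F_k with F_{k−1} + F_{k−2} where possible.
6435 = 4181+1597+610+34+13 = 4181+1597+610+34+8+5 = 4181+1597+377+233+34+13 = … (38 more), for 41 in all.

41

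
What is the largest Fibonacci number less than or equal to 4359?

4181

4181 ≤ 4359 < 6765, so the largest Fibonacci number not exceeding 4359 is 4181.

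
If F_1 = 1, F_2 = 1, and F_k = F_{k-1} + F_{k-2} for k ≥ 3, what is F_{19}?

4181

Iterating the recurrence up to F_{14} = 377 and F_{13} = 233:
F_{15} = F_{14} + F_{13} = 377 + 233 = 610
F_{16} = F_{15} + F_{14} = 610 + 377 = 987
F_{17} = F_{16} + F_{15} = 987 + 610 = 1597
F_{18} = F_{17} + F_{16} = 1597 + 987 = 2584
F_{19} = F_{18} + F_{17} = 2584 + 1597 = 4181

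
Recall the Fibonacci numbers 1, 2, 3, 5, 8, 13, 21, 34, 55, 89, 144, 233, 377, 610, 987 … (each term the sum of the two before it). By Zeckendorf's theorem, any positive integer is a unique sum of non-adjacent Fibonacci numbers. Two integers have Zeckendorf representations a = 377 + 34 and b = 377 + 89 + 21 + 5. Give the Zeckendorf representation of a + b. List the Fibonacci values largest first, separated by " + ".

610 + 233 + 55 + 5

The two numbers are 411 and 492, so their sum is 903.
Greedily peel off the largest Fibonacci term at each step:
take 610 (≤ 903); 903 − 610 = 293
take 233 (≤ 293); 293 − 233 = 60
take 55 (≤ 60); 60 − 55 = 5
take 5 (≤ 5); 5 − 5 = 0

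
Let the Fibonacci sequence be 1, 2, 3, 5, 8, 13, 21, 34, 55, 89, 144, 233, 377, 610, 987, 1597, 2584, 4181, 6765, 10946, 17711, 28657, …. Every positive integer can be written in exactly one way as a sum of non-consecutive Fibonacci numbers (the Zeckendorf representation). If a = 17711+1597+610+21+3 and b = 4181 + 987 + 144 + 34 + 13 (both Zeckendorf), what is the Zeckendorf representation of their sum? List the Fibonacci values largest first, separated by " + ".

17711 + 6765 + 610 + 144 + 55 + 13 + 3

The two numbers are 19942 and 5359, so their sum is 25301.
Repeatedly subtract the largest Fibonacci number that fits:
largest Fibonacci ≤ 25301 is 17711; 25301 − 17711 = 7590
largest Fibonacci ≤ 7590 is 6765; 7590 − 6765 = 825
largest Fibonacci ≤ 825 is 610; 825 − 610 = 215
largest Fibonacci ≤ 215 is 144; 215 − 144 = 71
largest Fibonacci ≤ 71 is 55; 71 − 55 = 16
largest Fibonacci ≤ 16 is 13; 16 − 13 = 3
largest Fibonacci ≤ 3 is 3; 3 − 3 = 0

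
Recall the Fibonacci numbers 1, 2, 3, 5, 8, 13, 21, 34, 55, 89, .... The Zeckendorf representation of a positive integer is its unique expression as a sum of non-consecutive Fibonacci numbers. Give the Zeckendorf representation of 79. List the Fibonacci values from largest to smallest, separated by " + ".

55 + 21 + 3

Repeatedly subtract the largest Fibonacci number that fits:
take 55 (≤ 79); 79 − 55 = 24
take 21 (≤ 24); 24 − 21 = 3
take 3 (≤ 3); 3 − 3 = 0
So 79 = 55 + 21 + 3, with no two terms consecutive in the sequence.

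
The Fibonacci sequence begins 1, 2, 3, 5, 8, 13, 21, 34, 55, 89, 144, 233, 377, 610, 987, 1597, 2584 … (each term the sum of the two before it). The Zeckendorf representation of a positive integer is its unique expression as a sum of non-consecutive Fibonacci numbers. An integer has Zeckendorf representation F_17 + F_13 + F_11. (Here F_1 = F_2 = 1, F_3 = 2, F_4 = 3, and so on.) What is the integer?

1919

F_17 + F_13 + F_11 = 1597 + 233 + 89 = 1919.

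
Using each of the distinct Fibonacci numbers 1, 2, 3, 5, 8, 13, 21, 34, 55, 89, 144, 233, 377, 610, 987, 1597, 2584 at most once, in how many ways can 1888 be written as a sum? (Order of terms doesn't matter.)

Starting from the Zeckendorf form and repeatedly splitting a term F_k into F_{k−1} + F_{k−2} (when neither is already used) reaches every representation.
1888 = 1597+233+55+3 = 1597+233+55+2+1 = 1597+233+34+21+3 = 1597+144+89+55+3 = 987+610+233+55+3 = … (30 more), for 35 in all.

35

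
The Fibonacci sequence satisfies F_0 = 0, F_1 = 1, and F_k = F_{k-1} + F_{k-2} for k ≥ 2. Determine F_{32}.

Iterating the recurrence up to F_{26} = 121393 and F_{25} = 75025:
F_{27} = F_{26} + F_{25} = 121393 + 75025 = 196418
F_{28} = F_{27} + F_{26} = 196418 + 121393 = 317811
F_{29} = F_{28} + F_{27} = 317811 + 196418 = 514229
F_{30} = F_{29} + F_{28} = 514229 + 317811 = 832040
F_{31} = F_{30} + F_{29} = 832040 + 514229 = 1346269
F_{32} = F_{31} + F_{30} = 1346269 + 832040 = 2178309

2178309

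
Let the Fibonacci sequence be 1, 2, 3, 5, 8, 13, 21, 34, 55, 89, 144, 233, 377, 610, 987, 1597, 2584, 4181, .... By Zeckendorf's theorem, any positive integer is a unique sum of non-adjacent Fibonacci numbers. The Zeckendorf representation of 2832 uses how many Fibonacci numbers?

take 2584 (≤ 2832); 2832 − 2584 = 248
take 233 (≤ 248); 248 − 233 = 15
take 13 (≤ 15); 15 − 13 = 2
take 2 (≤ 2); 2 − 2 = 0
2832 = 2584 + 233 + 13 + 2, which has 4 terms.

4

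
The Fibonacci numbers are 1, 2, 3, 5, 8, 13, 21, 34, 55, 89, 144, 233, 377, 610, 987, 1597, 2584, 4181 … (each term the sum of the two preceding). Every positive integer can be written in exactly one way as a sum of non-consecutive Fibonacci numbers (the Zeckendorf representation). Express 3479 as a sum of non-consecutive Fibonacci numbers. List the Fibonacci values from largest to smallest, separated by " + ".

take 2584 (≤ 3479); 3479 − 2584 = 895
take 610 (≤ 895); 895 − 610 = 285
take 233 (≤ 285); 285 − 233 = 52
take 34 (≤ 52); 52 − 34 = 18
take 13 (≤ 18); 18 − 13 = 5
take 5 (≤ 5); 5 − 5 = 0
So 3479 = 2584 + 610 + 233 + 34 + 13 + 5, with no two terms consecutive in the sequence.

2584 + 610 + 233 + 34 + 13 + 5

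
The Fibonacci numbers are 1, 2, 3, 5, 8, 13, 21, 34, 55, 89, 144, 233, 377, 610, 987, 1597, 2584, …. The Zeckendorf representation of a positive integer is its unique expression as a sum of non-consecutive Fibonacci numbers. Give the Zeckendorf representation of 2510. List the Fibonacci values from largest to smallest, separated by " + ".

1597 + 610 + 233 + 55 + 13 + 2

1597 ≤ 2510 < 2584, so take 1597; remainder 913
610 ≤ 913 < 987, so take 610; remainder 303
233 ≤ 303 < 377, so take 233; remainder 70
55 ≤ 70 < 89, so take 55; remainder 15
13 ≤ 15 < 21, so take 13; remainder 2
2 ≤ 2 < 3, so take 2; remainder 0
So 2510 = 1597 + 610 + 233 + 55 + 13 + 2, with no two terms consecutive in the sequence.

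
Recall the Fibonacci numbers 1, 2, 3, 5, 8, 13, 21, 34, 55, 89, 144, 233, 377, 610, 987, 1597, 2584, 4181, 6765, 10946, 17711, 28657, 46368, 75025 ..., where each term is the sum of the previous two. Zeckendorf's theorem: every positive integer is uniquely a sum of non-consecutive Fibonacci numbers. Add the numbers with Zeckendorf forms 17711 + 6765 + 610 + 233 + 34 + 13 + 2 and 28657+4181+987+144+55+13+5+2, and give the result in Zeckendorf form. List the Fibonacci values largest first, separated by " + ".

The two numbers are 25368 and 34044, so their sum is 59412.
59412 − 46368 = 13044
13044 − 10946 = 2098
2098 − 1597 = 501
501 − 377 = 124
124 − 89 = 35
35 − 34 = 1
1 − 1 = 0

46368 + 10946 + 1597 + 377 + 89 + 34 + 1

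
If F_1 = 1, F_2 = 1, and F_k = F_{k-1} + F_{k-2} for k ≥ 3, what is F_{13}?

233

Iterating the recurrence up to F_{9} = 34 and F_{8} = 21:
F_{10} = F_{9} + F_{8} = 34 + 21 = 55
F_{11} = F_{10} + F_{9} = 55 + 34 = 89
F_{12} = F_{11} + F_{10} = 89 + 55 = 144
F_{13} = F_{12} + F_{11} = 144 + 89 = 233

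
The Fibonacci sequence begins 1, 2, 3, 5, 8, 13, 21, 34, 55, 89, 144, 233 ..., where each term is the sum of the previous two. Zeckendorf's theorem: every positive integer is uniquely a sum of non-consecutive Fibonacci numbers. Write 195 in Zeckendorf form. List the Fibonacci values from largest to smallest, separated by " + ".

144 + 34 + 13 + 3 + 1

195 − 144 = 51
51 − 34 = 17
17 − 13 = 4
4 − 3 = 1
1 − 1 = 0
So 195 = 144 + 34 + 13 + 3 + 1, with no two terms consecutive in the sequence.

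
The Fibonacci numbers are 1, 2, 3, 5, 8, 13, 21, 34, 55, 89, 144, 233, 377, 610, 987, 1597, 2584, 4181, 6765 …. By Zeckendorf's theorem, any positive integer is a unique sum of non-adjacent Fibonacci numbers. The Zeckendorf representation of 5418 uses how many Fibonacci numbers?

6

5418: greatest Fibonacci not exceeding it is 4181, leaving 1237
1237: greatest Fibonacci not exceeding it is 987, leaving 250
250: greatest Fibonacci not exceeding it is 233, leaving 17
17: greatest Fibonacci not exceeding it is 13, leaving 4
4: greatest Fibonacci not exceeding it is 3, leaving 1
1: greatest Fibonacci not exceeding it is 1, leaving 0
5418 = 4181 + 987 + 233 + 13 + 3 + 1, which has 6 terms.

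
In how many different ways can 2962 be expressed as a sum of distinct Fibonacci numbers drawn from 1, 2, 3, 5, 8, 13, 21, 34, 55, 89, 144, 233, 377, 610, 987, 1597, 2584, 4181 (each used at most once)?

17

2962 = 2584+377+1 = 2584+233+144+1 = 1597+987+377+1 = 2584+233+89+55+1 = … (13 more), for 17 in all.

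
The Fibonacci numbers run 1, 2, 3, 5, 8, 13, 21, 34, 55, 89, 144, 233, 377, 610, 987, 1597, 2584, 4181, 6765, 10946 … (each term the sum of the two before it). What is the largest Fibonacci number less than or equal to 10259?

6765 ≤ 10259 < 10946, so the largest Fibonacci number not exceeding 10259 is 6765.

6765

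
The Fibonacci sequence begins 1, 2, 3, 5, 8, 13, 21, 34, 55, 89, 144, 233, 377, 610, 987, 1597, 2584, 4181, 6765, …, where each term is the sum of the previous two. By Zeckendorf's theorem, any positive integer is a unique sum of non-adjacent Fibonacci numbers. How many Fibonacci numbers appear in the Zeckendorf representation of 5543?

Repeatedly subtract the largest Fibonacci number that fits:
subtract 4181 from 5543: 1362 remains
subtract 987 from 1362: 375 remains
subtract 233 from 375: 142 remains
subtract 89 from 142: 53 remains
subtract 34 from 53: 19 remains
subtract 13 from 19: 6 remains
subtract 5 from 6: 1 remains
subtract 1 from 1: 0 remains
5543 = 4181 + 987 + 233 + 89 + 34 + 13 + 5 + 1, which has 8 terms.

8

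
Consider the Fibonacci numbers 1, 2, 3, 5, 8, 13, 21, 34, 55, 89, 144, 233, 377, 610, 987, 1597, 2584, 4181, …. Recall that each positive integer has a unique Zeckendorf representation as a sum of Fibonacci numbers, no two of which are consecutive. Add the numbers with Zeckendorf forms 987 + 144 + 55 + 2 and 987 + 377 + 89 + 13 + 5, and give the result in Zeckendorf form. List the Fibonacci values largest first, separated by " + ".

2584 + 55 + 13 + 5 + 2

The two numbers are 1188 and 1471, so their sum is 2659.
2659: greatest Fibonacci not exceeding it is 2584, leaving 75
75: greatest Fibonacci not exceeding it is 55, leaving 20
20: greatest Fibonacci not exceeding it is 13, leaving 7
7: greatest Fibonacci not exceeding it is 5, leaving 2
2: greatest Fibonacci not exceeding it is 2, leaving 0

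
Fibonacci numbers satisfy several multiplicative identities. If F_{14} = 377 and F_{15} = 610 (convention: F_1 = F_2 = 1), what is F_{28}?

317811

By the doubling identity F_{2k} = F_k(2F_{k+1} − F_k): F_{28} = 377·(2·610 − 377) = 377·843 = 317811.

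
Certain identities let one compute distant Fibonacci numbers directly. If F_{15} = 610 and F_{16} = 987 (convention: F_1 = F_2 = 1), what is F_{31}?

1346269

By F_{2k+1} = F_k² + F_{k+1}²: F_{31} = 610² + 987² = 372100 + 974169 = 1346269.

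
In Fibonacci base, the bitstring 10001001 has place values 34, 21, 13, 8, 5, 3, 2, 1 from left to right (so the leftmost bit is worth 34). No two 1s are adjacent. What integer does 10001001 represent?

Summing the place values of the 1 bits: 34 + 5 + 1 = 40.

40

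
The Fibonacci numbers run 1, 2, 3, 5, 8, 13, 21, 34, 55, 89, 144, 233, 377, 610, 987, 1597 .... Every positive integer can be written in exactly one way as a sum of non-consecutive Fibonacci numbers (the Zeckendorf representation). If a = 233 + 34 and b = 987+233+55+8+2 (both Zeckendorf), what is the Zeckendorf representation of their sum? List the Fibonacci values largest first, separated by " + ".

987 + 377 + 144 + 34 + 8 + 2

The two numbers are 267 and 1285, so their sum is 1552.
1552: greatest Fibonacci not exceeding it is 987, leaving 565
565: greatest Fibonacci not exceeding it is 377, leaving 188
188: greatest Fibonacci not exceeding it is 144, leaving 44
44: greatest Fibonacci not exceeding it is 34, leaving 10
10: greatest Fibonacci not exceeding it is 8, leaving 2
2: greatest Fibonacci not exceeding it is 2, leaving 0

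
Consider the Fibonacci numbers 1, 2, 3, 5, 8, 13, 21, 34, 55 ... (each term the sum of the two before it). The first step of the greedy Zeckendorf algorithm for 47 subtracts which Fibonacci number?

34 ≤ 47 < 55, so the largest Fibonacci number not exceeding 47 is 34.

34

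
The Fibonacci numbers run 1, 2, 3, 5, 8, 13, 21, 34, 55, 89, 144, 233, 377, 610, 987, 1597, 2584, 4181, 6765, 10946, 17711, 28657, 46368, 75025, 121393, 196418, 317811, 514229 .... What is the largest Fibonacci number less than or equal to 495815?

317811 ≤ 495815 < 514229, so the largest Fibonacci number not exceeding 495815 is 317811.

317811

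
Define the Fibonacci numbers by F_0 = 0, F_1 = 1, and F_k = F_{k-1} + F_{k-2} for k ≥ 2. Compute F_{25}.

Iterating the recurrence up to F_{20} = 6765 and F_{19} = 4181:
F_{21} = F_{20} + F_{19} = 6765 + 4181 = 10946
F_{22} = F_{21} + F_{20} = 10946 + 6765 = 17711
F_{23} = F_{22} + F_{21} = 17711 + 10946 = 28657
F_{24} = F_{23} + F_{22} = 28657 + 17711 = 46368
F_{25} = F_{24} + F_{23} = 46368 + 28657 = 75025

75025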